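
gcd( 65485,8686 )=1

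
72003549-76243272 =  - 4239723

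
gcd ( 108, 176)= 4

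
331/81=331/81 = 4.09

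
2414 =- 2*( - 1207) 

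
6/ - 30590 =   -  3/15295 = -0.00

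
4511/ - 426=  - 11 + 175/426= - 10.59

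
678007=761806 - 83799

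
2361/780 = 787/260= 3.03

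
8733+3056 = 11789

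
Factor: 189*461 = 3^3*7^1*461^1 = 87129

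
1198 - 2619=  - 1421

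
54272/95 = 571 + 27/95= 571.28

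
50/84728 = 25/42364 = 0.00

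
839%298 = 243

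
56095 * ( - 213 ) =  - 11948235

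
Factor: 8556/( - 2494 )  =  -4278/1247 = -2^1*3^1* 23^1 * 29^( - 1)*31^1*43^(-1 )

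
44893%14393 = 1714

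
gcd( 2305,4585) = 5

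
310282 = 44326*7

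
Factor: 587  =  587^1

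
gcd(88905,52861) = 1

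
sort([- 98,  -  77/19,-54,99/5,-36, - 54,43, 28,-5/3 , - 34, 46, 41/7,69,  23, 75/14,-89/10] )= [ -98,-54,-54,-36, - 34,-89/10, - 77/19, - 5/3, 75/14,41/7,99/5, 23, 28, 43, 46,69]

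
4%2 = 0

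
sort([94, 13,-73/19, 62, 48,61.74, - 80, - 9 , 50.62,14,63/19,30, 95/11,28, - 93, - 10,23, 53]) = [ - 93, - 80,-10,  -  9,-73/19  ,  63/19, 95/11, 13, 14,23, 28, 30,48,50.62, 53,61.74,62,94 ]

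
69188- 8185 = 61003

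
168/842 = 84/421 = 0.20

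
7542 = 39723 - 32181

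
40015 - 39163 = 852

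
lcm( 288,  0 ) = 0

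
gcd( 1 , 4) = 1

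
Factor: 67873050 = 2^1*3^2 * 5^2*7^1 * 29^1 * 743^1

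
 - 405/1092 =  - 1 + 229/364=- 0.37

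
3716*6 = 22296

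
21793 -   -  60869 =82662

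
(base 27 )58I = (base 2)111100100111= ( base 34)3C3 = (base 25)654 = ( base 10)3879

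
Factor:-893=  - 19^1*  47^1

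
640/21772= 160/5443 = 0.03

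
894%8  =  6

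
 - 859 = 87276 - 88135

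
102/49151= 102/49151 = 0.00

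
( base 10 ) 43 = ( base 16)2b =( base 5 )133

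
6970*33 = 230010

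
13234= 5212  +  8022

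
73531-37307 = 36224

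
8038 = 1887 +6151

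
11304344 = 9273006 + 2031338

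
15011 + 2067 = 17078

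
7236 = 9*804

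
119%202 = 119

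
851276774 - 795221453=56055321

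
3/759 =1/253 = 0.00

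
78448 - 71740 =6708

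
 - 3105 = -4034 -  - 929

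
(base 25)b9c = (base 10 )7112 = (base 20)HFC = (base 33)6hh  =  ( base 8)15710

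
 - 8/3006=  -  4/1503 = - 0.00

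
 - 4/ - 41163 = 4/41163= 0.00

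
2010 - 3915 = - 1905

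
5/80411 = 5/80411 =0.00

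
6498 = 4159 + 2339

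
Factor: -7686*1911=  - 2^1*3^3 * 7^3*13^1*61^1 = -  14687946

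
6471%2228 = 2015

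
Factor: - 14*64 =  - 896=   - 2^7*7^1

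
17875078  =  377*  47414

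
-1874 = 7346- 9220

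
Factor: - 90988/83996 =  - 989/913 = - 11^( - 1 )*23^1 *43^1 *83^( - 1)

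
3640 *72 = 262080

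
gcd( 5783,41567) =1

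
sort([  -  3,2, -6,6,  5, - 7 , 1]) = [ - 7, - 6,  -  3, 1,2,5, 6 ]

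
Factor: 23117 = 23117^1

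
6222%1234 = 52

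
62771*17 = 1067107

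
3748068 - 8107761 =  - 4359693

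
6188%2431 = 1326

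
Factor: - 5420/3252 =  - 5/3 = - 3^( - 1)*5^1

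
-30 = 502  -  532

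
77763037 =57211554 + 20551483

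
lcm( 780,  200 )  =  7800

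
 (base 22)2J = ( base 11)58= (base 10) 63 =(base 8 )77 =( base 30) 23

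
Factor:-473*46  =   - 2^1*11^1 * 23^1 * 43^1 = -21758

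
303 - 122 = 181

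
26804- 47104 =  - 20300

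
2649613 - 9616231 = -6966618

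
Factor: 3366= 2^1 * 3^2*11^1*17^1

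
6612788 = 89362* 74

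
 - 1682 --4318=2636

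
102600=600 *171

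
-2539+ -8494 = - 11033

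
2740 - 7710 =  - 4970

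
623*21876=13628748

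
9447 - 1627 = 7820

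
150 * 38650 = 5797500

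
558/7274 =279/3637=0.08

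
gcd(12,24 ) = 12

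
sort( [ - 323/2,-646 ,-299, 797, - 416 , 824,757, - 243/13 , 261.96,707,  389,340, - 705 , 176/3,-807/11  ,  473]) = [ - 705,  -  646 , - 416,  -  299 , - 323/2, - 807/11 , - 243/13 , 176/3,261.96,340,389, 473 , 707,  757,797, 824 ]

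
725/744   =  725/744 =0.97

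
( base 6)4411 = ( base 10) 1015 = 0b1111110111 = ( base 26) 1d1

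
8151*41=334191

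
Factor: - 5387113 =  - 17^1*41^1 * 59^1* 131^1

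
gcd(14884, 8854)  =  2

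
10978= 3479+7499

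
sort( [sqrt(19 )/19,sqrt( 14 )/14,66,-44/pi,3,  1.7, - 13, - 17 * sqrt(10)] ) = [ - 17*sqrt( 10 ), - 44/pi, - 13, sqrt( 19)/19,sqrt(14) /14, 1.7, 3,66]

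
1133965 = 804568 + 329397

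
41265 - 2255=39010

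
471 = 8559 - 8088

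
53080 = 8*6635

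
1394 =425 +969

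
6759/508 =13 + 155/508 = 13.31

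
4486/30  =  149 + 8/15 = 149.53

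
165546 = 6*27591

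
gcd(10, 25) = 5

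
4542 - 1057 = 3485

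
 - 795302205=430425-795732630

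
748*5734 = 4289032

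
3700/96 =38  +  13/24= 38.54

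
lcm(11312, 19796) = 79184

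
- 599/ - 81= 7 + 32/81  =  7.40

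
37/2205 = 37/2205 = 0.02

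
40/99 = 40/99 = 0.40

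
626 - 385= 241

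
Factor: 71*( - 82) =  -2^1*41^1*71^1 = -  5822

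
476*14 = 6664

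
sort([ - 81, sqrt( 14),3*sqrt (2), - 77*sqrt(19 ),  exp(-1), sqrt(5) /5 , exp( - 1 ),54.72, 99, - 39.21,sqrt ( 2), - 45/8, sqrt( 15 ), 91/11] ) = [ - 77*sqrt( 19),- 81,-39.21, -45/8, exp( - 1), exp(-1), sqrt( 5) /5, sqrt( 2 ), sqrt( 14 ),sqrt( 15), 3*sqrt( 2 ), 91/11, 54.72,99 ]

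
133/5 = 26 + 3/5  =  26.60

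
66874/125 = 534+124/125 = 534.99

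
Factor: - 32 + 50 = 2^1 * 3^2  =  18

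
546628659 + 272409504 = 819038163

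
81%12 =9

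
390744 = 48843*8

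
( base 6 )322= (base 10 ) 122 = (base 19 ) 68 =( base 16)7A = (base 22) 5c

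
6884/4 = 1721 =1721.00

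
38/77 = 38/77 = 0.49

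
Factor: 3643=3643^1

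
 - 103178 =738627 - 841805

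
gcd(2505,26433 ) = 3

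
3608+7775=11383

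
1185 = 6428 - 5243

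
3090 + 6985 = 10075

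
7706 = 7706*1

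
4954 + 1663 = 6617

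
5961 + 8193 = 14154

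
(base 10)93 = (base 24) 3l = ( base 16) 5D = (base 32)2t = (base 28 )39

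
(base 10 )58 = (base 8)72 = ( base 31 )1r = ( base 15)3d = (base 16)3A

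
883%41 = 22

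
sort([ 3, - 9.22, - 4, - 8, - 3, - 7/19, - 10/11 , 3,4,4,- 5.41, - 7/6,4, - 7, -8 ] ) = [ - 9.22, - 8 ,  -  8, - 7 , - 5.41, - 4,-3,  -  7/6, - 10/11 , - 7/19,3,3,4, 4, 4]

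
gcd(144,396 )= 36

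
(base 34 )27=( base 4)1023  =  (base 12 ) 63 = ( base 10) 75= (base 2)1001011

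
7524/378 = 418/21=19.90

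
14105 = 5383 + 8722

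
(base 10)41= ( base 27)1e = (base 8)51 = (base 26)1F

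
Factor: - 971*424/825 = -2^3*3^(-1 ) *5^( - 2)*11^( - 1)*53^1*971^1 = - 411704/825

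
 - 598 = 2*( - 299 )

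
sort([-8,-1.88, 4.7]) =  [ -8, - 1.88,4.7] 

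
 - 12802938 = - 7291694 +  -5511244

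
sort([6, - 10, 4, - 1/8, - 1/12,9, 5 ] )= [ - 10, - 1/8 , - 1/12,4, 5, 6, 9]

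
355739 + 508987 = 864726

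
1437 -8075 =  - 6638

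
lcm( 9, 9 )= 9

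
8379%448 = 315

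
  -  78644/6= - 39322/3 = - 13107.33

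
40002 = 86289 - 46287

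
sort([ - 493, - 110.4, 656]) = [ - 493, -110.4 , 656]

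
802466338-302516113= 499950225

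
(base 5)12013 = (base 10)883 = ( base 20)243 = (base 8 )1563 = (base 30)TD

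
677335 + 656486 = 1333821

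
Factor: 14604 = 2^2*3^1*1217^1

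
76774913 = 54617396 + 22157517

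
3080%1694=1386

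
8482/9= 942+4/9 = 942.44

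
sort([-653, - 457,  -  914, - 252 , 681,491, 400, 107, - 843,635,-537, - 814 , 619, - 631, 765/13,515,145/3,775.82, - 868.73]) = [ - 914 , - 868.73,-843, - 814,-653, - 631,-537, - 457, - 252,145/3,  765/13,107, 400, 491 , 515,619, 635,681,775.82]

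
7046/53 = 132+50/53 = 132.94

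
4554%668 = 546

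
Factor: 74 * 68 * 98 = 2^4*  7^2*17^1*37^1 = 493136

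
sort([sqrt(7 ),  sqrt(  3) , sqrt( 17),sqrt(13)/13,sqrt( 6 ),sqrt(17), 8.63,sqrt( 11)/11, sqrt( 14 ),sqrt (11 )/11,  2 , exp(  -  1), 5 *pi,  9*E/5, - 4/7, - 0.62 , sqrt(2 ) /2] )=[ - 0.62,-4/7, sqrt( 13 ) /13,  sqrt ( 11)/11, sqrt(11)/11,  exp( - 1 ), sqrt(2 ) /2, sqrt(3)  ,  2,sqrt( 6),sqrt(7 ), sqrt(14 ),  sqrt( 17 ), sqrt(17 ), 9*E/5, 8.63,5 * pi ]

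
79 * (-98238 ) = - 7760802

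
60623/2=30311 + 1/2  =  30311.50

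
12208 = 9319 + 2889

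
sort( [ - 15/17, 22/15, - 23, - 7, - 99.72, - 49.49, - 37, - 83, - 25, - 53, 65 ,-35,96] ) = [ - 99.72, - 83,-53 , - 49.49, - 37, - 35, - 25,- 23, - 7, - 15/17,22/15,65,96]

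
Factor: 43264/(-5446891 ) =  - 2^8*13^2 *41^ ( - 1 ) * 132851^( - 1) 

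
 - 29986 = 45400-75386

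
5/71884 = 5/71884 = 0.00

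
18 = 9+9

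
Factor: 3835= 5^1*13^1*59^1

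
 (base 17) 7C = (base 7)245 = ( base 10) 131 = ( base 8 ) 203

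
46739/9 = 5193 + 2/9 = 5193.22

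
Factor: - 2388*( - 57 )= 136116 = 2^2*3^2 * 19^1*199^1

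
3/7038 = 1/2346 = 0.00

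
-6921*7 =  - 48447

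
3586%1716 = 154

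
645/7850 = 129/1570 = 0.08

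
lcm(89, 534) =534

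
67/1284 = 67/1284 = 0.05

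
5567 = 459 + 5108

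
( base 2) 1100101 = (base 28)3H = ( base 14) 73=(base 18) 5B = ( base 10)101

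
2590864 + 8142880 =10733744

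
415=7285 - 6870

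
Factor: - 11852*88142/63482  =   - 2^2*2963^1*31741^( - 1 )*44071^1 = - 522329492/31741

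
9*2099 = 18891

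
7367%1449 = 122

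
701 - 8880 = -8179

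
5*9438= 47190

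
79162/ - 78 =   -  1015 + 4/39 = -1014.90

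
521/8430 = 521/8430 = 0.06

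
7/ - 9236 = - 1 + 9229/9236 = -0.00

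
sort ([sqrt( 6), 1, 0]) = [ 0,1,sqrt( 6)]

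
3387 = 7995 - 4608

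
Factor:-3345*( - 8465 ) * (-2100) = -59462392500 = -2^2*3^2*5^4 *7^1*223^1*1693^1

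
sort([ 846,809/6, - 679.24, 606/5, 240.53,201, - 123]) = [  -  679.24, - 123, 606/5, 809/6, 201, 240.53, 846]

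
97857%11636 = 4769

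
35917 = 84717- 48800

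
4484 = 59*76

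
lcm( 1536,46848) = 93696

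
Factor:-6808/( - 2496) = 851/312 = 2^ ( - 3 )*3^(- 1 )*13^(  -  1)*23^1*37^1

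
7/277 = 7/277 = 0.03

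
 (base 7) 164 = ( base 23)43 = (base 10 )95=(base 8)137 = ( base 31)32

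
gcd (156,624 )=156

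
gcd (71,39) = 1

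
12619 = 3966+8653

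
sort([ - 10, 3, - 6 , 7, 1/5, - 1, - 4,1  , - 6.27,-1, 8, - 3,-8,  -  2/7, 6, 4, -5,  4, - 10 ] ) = [-10,-10,  -  8, - 6.27,  -  6,-5, - 4, - 3,-1, - 1, - 2/7, 1/5, 1, 3, 4, 4  ,  6, 7, 8 ]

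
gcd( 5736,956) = 956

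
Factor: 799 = 17^1*47^1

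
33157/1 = 33157  =  33157.00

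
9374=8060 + 1314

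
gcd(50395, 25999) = 1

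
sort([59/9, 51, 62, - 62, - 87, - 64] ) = [- 87, - 64,-62, 59/9 , 51,62] 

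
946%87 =76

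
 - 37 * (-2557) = 94609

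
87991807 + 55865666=143857473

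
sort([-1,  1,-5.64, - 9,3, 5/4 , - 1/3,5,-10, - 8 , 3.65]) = [ - 10,  -  9, - 8,- 5.64,-1, - 1/3, 1, 5/4, 3, 3.65, 5] 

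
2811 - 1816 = 995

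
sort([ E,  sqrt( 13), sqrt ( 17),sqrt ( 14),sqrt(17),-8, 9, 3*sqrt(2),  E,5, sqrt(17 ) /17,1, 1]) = [ - 8,sqrt( 17 ) /17,1, 1 , E , E, sqrt( 13),sqrt(14),sqrt(17), sqrt(17),3*sqrt( 2), 5 , 9]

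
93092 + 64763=157855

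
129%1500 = 129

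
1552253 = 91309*17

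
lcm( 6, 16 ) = 48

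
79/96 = 79/96 = 0.82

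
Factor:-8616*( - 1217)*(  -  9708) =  - 2^5 * 3^2*359^1*809^1* 1217^1 = -101794903776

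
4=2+2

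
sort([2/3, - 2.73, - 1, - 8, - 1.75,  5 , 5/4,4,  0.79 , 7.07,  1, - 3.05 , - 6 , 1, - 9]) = [ - 9 ,  -  8, - 6,-3.05, - 2.73, - 1.75,-1,2/3 , 0.79,1  ,  1, 5/4, 4, 5,7.07 ]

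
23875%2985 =2980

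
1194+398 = 1592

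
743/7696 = 743/7696 = 0.10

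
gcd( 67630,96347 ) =1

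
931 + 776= 1707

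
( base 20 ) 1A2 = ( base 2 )1001011010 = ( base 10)602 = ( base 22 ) 158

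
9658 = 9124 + 534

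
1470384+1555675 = 3026059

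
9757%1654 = 1487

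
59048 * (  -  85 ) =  -5019080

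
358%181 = 177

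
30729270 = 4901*6270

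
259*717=185703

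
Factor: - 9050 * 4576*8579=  - 355280411200 = - 2^6*5^2 * 11^1*13^1*23^1 *181^1*373^1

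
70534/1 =70534 = 70534.00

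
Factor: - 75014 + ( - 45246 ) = -120260 = - 2^2*5^1 * 7^1 *859^1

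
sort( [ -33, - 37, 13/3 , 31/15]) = [ - 37, - 33 , 31/15,  13/3]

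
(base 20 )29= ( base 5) 144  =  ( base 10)49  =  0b110001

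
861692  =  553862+307830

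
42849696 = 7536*5686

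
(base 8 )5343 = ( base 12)1743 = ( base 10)2787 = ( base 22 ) 5GF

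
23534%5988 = 5570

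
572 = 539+33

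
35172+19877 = 55049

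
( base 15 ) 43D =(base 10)958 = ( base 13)589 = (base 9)1274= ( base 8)1676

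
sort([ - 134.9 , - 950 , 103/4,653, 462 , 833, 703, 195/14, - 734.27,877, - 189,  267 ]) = [ -950, - 734.27 ,  -  189, - 134.9, 195/14,103/4,267,  462,653,703,833,877]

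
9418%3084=166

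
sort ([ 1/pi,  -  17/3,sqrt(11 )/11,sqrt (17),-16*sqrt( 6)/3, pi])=[ - 16 *sqrt(6 )/3,- 17/3 , sqrt(11) /11,1/pi,pi,sqrt( 17)]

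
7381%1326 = 751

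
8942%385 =87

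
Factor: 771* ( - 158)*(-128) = 15592704 = 2^8 *3^1*79^1*257^1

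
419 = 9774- 9355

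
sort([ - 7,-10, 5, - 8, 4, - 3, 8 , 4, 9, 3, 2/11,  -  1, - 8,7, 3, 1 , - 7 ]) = [ - 10  ,  -  8, - 8, - 7, - 7, - 3,  -  1, 2/11 , 1, 3,3,4, 4,5,7,8, 9 ]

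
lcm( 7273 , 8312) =58184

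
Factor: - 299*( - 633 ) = 189267  =  3^1*13^1 * 23^1*211^1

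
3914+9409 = 13323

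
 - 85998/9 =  - 9556+ 2/3 = - 9555.33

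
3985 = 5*797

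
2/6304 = 1/3152 = 0.00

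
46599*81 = 3774519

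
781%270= 241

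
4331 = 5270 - 939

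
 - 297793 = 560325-858118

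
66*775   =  51150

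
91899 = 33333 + 58566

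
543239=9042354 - 8499115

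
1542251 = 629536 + 912715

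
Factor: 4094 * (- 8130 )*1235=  -2^2*3^1*5^2*13^1*19^1*23^1*89^1*271^1=   - 41106011700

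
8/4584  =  1/573= 0.00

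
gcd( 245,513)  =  1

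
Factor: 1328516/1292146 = 2^1* 7^1*17^1 * 2791^1*646073^( - 1 ) = 664258/646073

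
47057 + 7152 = 54209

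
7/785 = 7/785  =  0.01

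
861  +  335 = 1196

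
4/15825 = 4/15825 = 0.00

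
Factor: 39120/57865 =2^4*3^1*71^(-1 )=48/71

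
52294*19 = 993586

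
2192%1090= 12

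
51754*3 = 155262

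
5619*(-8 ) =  - 44952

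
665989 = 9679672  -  9013683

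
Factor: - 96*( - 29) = 2784 = 2^5*3^1 *29^1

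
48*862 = 41376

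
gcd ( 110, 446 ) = 2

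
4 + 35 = 39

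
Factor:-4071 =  - 3^1*23^1* 59^1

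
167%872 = 167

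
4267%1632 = 1003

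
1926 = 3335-1409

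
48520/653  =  48520/653=74.30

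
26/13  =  2 = 2.00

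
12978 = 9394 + 3584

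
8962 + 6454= 15416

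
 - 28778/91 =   -  317+69/91 = - 316.24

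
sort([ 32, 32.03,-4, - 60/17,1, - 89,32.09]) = [ - 89, - 4,-60/17, 1,  32, 32.03,32.09 ]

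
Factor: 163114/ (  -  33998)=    - 7^1*61^1*89^( - 1) = - 427/89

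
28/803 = 28/803 = 0.03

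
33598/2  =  16799 = 16799.00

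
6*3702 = 22212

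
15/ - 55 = -3/11 = - 0.27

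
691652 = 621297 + 70355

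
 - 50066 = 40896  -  90962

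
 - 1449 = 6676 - 8125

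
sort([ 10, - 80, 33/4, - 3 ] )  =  [ - 80, - 3,33/4,10 ]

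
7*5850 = 40950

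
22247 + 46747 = 68994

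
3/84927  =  1/28309 =0.00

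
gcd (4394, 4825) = 1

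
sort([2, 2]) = [2,2 ] 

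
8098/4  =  4049/2 =2024.50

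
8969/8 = 1121 + 1/8 =1121.12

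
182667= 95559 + 87108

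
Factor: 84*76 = 6384 = 2^4*3^1*7^1 * 19^1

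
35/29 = 1 + 6/29 =1.21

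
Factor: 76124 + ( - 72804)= 2^3 * 5^1*83^1 = 3320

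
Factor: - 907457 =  - 907457^1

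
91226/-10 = -9123 + 2/5 = - 9122.60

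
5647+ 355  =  6002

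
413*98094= 40512822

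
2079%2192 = 2079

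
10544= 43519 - 32975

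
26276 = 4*6569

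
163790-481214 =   -  317424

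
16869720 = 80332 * 210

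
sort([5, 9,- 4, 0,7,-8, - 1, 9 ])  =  [ - 8, - 4,- 1, 0,5, 7,9,9]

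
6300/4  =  1575=1575.00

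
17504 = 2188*8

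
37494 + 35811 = 73305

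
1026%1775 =1026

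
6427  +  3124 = 9551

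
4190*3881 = 16261390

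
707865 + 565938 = 1273803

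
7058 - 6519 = 539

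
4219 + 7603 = 11822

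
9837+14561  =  24398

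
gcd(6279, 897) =897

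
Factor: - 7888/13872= - 29/51 = - 3^( - 1)*17^( - 1 ) * 29^1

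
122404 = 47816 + 74588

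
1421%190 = 91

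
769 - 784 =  - 15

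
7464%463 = 56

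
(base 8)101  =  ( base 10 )65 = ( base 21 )32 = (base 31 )23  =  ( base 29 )27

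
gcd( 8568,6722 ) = 2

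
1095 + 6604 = 7699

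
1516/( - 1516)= - 1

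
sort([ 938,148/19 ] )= [148/19, 938]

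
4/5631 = 4/5631= 0.00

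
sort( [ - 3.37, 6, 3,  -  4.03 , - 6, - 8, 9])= [ - 8, - 6, - 4.03, -3.37,  3, 6,9] 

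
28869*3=86607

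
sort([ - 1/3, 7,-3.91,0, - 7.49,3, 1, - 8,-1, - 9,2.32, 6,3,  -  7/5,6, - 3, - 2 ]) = [ - 9, - 8 , - 7.49,-3.91, -3, - 2,  -  7/5, - 1, - 1/3, 0, 1,2.32,3,3, 6,6,7]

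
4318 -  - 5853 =10171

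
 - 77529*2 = - 155058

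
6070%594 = 130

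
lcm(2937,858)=76362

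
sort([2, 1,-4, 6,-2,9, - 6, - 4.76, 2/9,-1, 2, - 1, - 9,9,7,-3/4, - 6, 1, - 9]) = [  -  9,  -  9, - 6,-6, - 4.76,-4,-2,  -  1, - 1,-3/4, 2/9, 1, 1, 2,2, 6, 7, 9 , 9]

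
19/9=2 + 1/9= 2.11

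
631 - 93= 538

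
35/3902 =35/3902 =0.01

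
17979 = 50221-32242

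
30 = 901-871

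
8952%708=456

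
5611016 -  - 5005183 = 10616199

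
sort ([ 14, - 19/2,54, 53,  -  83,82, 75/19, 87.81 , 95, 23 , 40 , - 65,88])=[ - 83, - 65, - 19/2, 75/19 , 14, 23 , 40,53,  54,82, 87.81,88 , 95]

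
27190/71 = 27190/71 = 382.96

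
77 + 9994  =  10071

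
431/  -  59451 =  -1+59020/59451 = -0.01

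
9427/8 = 9427/8 = 1178.38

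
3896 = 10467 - 6571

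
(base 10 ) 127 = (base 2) 1111111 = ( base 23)5c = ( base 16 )7f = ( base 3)11201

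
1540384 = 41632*37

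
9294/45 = 3098/15=206.53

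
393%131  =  0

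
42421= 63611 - 21190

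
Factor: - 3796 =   -  2^2*13^1*73^1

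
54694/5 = 10938+4/5 = 10938.80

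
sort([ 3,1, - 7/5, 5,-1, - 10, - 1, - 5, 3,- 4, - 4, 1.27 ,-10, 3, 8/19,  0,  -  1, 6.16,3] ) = [  -  10, - 10,- 5,-4, - 4, - 7/5, - 1,-1, - 1, 0,8/19, 1, 1.27, 3 , 3,3,  3,5,6.16]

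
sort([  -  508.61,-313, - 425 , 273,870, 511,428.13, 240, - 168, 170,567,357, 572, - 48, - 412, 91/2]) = [ - 508.61, - 425, - 412, - 313, - 168, - 48,91/2,170,240,273, 357, 428.13, 511,567,572 , 870] 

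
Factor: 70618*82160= 5801974880 = 2^5  *  5^1*13^1*17^1*31^1*67^1 * 79^1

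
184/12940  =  46/3235 = 0.01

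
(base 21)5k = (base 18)6H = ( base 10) 125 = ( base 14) 8D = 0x7d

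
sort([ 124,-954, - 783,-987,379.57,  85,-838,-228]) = [ - 987, -954, - 838,-783, - 228,85,124,379.57] 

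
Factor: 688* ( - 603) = -414864 = -  2^4*3^2*43^1*67^1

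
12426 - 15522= -3096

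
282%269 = 13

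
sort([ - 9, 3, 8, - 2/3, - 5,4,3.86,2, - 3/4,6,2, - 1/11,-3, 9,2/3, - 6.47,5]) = [ - 9, - 6.47, - 5, - 3, - 3/4, - 2/3, - 1/11,2/3,2,  2,3, 3.86, 4, 5, 6,8, 9]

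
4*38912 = 155648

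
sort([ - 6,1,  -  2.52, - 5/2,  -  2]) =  [  -  6, - 2.52,-5/2 ,-2, 1 ] 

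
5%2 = 1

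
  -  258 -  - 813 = 555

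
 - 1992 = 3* ( - 664 ) 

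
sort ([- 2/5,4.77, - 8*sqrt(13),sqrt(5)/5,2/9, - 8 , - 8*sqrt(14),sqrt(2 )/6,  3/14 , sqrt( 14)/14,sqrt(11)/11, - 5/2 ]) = [- 8 *sqrt( 14),- 8*sqrt(13 ),  -  8,  -  5/2, - 2/5 , 3/14, 2/9,sqrt(2)/6,sqrt( 14)/14,sqrt(11) /11,sqrt( 5)/5,4.77] 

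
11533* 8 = 92264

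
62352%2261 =1305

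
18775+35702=54477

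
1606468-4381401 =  - 2774933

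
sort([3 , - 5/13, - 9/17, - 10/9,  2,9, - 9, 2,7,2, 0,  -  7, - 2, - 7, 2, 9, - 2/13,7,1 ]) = [ - 9, - 7, -7,- 2, - 10/9,-9/17, - 5/13, - 2/13, 0,1,2,2,  2,2, 3,7 , 7,9, 9 ] 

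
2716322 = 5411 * 502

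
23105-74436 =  - 51331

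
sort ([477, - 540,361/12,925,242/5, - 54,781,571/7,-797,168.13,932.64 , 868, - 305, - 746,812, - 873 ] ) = [-873,-797, - 746, - 540, - 305,- 54, 361/12, 242/5, 571/7,168.13, 477,781,812, 868, 925,  932.64 ] 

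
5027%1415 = 782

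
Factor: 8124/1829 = 2^2*3^1  *  31^(-1 ) * 59^( - 1)*677^1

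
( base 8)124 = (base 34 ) 2g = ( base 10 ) 84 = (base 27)33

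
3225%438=159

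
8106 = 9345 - 1239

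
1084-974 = 110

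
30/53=30/53 = 0.57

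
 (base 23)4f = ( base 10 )107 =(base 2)1101011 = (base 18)5H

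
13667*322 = 4400774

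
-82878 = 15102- 97980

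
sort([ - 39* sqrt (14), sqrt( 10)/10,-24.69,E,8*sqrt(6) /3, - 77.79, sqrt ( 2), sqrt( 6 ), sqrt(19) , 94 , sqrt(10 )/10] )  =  [-39*sqrt(14 ), - 77.79 , - 24.69, sqrt( 10) /10,sqrt ( 10) /10,sqrt(2 ) , sqrt( 6), E, sqrt(19) , 8*sqrt(6) /3,94] 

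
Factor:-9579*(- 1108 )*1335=2^2*  3^2  *5^1*31^1*89^1*103^1*277^1 = 14169065220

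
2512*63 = 158256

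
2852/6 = 475+ 1/3 = 475.33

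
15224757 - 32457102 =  - 17232345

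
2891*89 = 257299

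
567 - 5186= - 4619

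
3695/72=3695/72=51.32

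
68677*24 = 1648248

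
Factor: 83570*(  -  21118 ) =-2^2*5^1* 61^1*137^1*10559^1= -1764831260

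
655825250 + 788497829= 1444323079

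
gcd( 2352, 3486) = 42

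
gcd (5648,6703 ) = 1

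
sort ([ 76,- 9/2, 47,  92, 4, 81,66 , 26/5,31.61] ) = [- 9/2,4, 26/5, 31.61 , 47, 66, 76, 81 , 92] 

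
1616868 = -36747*(-44) 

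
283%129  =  25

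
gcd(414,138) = 138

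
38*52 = 1976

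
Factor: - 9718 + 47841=67^1*569^1= 38123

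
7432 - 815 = 6617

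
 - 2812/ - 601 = 2812/601  =  4.68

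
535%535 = 0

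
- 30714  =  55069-85783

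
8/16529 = 8/16529 = 0.00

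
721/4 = 721/4 =180.25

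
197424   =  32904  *6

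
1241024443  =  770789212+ 470235231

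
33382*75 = 2503650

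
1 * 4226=4226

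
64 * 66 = 4224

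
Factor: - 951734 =-2^1*7^1*157^1*433^1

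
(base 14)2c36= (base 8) 17320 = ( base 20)JE8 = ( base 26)bha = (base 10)7888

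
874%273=55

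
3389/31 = 109+10/31 = 109.32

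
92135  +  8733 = 100868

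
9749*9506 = 92673994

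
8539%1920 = 859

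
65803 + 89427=155230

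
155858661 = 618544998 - 462686337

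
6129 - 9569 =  -3440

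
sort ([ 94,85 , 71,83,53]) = [53,71,83,85,94 ] 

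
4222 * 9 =37998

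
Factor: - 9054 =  - 2^1 * 3^2*503^1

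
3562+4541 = 8103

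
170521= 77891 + 92630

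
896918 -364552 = 532366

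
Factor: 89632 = 2^5* 2801^1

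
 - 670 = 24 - 694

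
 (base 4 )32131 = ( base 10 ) 925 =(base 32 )ST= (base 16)39D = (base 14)4A1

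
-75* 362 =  - 27150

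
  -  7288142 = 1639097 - 8927239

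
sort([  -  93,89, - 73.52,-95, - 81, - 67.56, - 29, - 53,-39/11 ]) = [-95,-93, - 81, - 73.52, - 67.56, - 53 , - 29 ,-39/11, 89 ]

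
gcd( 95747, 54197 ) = 1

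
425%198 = 29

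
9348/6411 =1  +  979/2137 =1.46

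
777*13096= 10175592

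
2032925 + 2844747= 4877672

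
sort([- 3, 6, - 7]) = [-7, - 3 , 6] 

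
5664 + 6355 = 12019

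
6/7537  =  6/7537  =  0.00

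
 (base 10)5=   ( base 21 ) 5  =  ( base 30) 5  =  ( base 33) 5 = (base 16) 5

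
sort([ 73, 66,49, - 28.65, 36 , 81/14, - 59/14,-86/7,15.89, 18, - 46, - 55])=[ - 55, - 46,-28.65, - 86/7, - 59/14,81/14, 15.89, 18, 36, 49, 66, 73] 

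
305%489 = 305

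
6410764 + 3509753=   9920517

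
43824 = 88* 498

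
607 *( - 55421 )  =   - 33640547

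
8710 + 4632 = 13342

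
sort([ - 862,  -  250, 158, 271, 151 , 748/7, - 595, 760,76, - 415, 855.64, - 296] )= [ - 862, - 595, - 415,-296, - 250, 76,748/7,151 , 158,271  ,  760  ,  855.64 ] 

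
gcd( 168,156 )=12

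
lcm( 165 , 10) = 330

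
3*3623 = 10869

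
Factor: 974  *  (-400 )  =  -2^5*5^2*487^1 = -389600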